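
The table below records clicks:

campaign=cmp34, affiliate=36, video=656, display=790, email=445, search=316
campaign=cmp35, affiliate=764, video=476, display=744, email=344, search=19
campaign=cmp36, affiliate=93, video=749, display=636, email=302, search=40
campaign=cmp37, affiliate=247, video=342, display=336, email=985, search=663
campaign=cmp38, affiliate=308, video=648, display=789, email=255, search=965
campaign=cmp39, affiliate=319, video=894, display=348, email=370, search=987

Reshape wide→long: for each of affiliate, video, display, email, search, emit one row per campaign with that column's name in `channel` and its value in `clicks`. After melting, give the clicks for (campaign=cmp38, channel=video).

648

Unpivoting turns each (campaign, wide-column) pair into one long row.
The wide cell at row cmp38, column video holds 648, so the long row (cmp38, video) has clicks=648.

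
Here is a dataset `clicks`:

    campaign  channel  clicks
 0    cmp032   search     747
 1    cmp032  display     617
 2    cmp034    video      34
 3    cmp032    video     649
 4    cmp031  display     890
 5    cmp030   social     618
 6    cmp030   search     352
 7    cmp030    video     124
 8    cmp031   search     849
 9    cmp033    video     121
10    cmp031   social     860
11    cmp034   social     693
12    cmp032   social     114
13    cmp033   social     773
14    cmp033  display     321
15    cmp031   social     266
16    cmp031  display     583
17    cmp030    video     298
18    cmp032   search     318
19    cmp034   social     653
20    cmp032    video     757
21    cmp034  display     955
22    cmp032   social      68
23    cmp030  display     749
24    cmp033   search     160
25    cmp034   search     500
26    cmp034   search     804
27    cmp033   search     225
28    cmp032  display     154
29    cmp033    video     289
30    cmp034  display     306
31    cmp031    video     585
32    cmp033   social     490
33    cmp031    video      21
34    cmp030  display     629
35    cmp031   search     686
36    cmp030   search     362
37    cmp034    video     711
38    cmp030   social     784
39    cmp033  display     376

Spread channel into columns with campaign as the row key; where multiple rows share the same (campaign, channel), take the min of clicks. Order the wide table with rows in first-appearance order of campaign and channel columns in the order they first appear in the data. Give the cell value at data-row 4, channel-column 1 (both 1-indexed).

352

With rows in first-appearance order of campaign, row 4 is campaign=cmp030. channel columns in first-appearance order: search, display, video, social; column 1 is search.
Long rows with campaign=cmp030, channel=search: min(352, 362) = 352.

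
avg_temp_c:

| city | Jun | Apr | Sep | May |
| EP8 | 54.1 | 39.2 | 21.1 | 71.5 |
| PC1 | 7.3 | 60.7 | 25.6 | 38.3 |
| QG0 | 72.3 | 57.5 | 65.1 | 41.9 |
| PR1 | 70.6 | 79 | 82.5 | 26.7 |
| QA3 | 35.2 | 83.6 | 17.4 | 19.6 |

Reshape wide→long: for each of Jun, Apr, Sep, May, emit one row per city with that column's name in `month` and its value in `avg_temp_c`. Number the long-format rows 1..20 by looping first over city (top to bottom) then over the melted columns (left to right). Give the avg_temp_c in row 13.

70.6

20 rows total (5 × 4). Row 13: index ⌊(13-1)/4⌋ = 3 into city → PR1; (13-1) mod 4 = 0 into the melted columns → Jun.
So row 13 is (PR1, Jun, 70.6); avg_temp_c = 70.6.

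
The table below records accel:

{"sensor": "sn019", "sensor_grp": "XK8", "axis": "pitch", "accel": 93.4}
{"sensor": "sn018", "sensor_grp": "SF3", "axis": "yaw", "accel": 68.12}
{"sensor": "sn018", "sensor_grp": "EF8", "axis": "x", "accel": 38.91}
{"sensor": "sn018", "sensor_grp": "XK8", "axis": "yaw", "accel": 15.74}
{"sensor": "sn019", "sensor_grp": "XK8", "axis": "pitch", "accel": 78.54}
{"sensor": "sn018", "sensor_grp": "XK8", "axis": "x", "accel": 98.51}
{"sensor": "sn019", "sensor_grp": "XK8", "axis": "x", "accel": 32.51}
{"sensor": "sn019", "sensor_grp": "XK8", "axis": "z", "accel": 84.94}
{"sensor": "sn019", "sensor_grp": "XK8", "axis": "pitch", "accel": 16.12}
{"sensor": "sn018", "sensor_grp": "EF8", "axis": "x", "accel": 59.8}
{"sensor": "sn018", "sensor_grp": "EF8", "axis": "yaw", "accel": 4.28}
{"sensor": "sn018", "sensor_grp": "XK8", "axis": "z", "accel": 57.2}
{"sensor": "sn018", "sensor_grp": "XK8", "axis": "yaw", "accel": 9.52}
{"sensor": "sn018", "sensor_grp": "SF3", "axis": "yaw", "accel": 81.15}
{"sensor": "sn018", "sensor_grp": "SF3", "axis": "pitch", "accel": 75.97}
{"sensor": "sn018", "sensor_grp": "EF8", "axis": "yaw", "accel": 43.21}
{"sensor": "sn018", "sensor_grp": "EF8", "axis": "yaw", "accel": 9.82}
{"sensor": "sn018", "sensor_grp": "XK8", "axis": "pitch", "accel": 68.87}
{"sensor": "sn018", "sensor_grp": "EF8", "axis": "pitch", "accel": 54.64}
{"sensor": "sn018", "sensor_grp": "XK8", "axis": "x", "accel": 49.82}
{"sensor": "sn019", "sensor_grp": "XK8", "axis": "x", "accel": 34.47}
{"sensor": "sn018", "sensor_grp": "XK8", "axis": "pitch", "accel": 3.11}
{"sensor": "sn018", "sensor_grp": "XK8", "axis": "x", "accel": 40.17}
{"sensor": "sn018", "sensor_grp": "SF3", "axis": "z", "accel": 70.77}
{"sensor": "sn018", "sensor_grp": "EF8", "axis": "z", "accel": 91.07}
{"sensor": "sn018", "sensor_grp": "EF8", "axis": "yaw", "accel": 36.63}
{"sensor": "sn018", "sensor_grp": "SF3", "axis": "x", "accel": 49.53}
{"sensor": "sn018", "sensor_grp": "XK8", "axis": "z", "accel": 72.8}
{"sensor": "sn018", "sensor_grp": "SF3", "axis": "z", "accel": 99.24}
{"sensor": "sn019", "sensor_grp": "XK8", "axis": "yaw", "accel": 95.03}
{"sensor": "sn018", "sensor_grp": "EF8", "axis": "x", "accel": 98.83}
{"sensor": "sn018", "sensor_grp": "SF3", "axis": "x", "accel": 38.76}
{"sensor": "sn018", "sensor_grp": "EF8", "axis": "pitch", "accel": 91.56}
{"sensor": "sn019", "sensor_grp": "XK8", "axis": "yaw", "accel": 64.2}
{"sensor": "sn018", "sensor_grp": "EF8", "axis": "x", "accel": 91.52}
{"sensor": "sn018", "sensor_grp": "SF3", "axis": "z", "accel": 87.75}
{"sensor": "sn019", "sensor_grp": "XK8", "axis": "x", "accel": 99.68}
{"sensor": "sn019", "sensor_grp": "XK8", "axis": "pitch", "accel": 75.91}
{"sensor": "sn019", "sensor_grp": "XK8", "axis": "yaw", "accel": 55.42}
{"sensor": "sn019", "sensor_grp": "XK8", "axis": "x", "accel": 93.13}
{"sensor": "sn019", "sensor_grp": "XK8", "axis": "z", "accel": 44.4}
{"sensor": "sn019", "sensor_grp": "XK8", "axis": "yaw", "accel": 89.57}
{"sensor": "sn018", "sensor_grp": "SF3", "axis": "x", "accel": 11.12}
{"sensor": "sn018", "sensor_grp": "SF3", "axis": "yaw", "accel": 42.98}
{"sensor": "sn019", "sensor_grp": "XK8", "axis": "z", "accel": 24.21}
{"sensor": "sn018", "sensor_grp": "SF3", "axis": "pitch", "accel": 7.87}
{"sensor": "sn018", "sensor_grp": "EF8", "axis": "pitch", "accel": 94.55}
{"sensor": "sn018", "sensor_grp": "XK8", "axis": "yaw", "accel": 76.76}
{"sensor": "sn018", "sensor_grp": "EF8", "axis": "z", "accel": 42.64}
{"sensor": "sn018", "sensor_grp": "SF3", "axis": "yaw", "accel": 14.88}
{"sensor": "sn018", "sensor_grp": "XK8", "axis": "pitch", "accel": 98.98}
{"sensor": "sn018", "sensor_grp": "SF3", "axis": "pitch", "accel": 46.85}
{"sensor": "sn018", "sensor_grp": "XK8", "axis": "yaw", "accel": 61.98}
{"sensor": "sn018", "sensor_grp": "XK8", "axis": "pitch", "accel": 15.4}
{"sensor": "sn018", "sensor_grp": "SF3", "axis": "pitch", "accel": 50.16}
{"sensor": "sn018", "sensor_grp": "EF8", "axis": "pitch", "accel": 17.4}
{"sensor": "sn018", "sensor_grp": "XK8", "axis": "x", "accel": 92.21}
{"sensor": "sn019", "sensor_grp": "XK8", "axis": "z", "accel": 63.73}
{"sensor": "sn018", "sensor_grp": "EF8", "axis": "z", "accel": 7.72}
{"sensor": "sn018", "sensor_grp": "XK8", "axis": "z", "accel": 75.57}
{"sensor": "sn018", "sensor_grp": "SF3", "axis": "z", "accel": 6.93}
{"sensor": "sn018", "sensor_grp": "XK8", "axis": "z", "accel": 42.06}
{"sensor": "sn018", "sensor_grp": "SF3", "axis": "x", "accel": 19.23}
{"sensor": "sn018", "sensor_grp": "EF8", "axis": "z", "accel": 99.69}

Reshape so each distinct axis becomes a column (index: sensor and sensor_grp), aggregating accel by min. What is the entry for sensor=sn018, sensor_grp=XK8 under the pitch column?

Rows with sensor=sn018, sensor_grp=XK8 and axis=pitch: accel values are 68.87, 3.11, 98.98, 15.4.
min(68.87, 3.11, 98.98, 15.4) = 3.11.

3.11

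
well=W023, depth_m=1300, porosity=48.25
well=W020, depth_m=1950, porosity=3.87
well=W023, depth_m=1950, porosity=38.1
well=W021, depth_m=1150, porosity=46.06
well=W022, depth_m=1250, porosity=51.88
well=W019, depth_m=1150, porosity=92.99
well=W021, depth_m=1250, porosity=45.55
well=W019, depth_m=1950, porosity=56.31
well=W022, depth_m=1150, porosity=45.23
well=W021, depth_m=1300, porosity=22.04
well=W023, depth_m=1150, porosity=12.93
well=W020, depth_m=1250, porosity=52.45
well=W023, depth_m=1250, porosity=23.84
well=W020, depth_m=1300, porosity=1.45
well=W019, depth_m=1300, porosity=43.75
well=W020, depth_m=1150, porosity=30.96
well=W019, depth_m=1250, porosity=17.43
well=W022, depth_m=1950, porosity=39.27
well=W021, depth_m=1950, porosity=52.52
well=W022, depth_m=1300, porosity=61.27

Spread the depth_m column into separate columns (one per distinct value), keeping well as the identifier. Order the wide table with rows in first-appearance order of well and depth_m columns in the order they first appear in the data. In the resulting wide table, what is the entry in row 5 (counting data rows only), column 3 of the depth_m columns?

92.99

With rows in first-appearance order of well, row 5 is well=W019. depth_m columns in first-appearance order: 1300, 1950, 1150, 1250; column 3 is 1150.
Long rows with well=W019, depth_m=1150: porosity = 92.99.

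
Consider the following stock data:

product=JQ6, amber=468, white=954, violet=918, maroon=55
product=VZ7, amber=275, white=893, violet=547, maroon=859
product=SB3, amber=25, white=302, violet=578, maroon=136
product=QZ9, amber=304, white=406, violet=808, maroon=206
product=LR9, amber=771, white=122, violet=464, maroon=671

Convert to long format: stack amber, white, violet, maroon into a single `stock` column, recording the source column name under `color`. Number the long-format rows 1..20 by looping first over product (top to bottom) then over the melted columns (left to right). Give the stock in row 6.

20 rows total (5 × 4). Row 6: index ⌊(6-1)/4⌋ = 1 into product → VZ7; (6-1) mod 4 = 1 into the melted columns → white.
So row 6 is (VZ7, white, 893); stock = 893.

893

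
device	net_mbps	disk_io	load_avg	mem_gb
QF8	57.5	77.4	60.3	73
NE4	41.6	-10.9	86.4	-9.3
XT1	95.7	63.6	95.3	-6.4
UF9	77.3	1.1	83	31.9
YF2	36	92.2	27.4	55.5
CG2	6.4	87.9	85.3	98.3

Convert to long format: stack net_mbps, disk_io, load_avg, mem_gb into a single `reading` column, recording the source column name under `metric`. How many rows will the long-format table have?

6 device values × 4 melted columns = 24 rows.

24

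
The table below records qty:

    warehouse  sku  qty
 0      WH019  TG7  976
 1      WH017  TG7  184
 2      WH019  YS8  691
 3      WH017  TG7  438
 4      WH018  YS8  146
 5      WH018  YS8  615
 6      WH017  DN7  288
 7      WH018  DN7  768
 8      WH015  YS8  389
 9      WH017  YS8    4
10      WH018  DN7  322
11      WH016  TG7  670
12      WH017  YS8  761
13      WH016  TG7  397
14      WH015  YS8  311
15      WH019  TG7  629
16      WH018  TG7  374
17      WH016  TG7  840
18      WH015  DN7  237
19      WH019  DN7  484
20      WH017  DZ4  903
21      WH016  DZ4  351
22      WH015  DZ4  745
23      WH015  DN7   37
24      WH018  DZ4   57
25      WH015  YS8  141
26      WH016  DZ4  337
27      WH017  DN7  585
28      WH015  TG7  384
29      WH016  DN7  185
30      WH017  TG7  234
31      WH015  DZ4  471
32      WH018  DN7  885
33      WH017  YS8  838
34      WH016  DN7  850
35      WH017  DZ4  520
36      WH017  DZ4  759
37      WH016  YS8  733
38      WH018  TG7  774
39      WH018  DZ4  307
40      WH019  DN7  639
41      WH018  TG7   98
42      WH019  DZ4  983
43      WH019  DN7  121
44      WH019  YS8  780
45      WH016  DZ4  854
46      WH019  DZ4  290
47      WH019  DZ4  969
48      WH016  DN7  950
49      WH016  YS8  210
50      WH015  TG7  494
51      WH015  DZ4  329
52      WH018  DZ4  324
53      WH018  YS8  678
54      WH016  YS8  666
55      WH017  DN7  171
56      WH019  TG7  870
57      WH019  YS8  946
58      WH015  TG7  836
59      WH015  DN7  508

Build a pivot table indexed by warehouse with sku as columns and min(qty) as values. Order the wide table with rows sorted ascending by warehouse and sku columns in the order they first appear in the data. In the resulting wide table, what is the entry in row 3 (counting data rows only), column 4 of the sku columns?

With rows sorted ascending by warehouse, row 3 is warehouse=WH017. sku columns in first-appearance order: TG7, YS8, DN7, DZ4; column 4 is DZ4.
Long rows with warehouse=WH017, sku=DZ4: min(903, 520, 759) = 520.

520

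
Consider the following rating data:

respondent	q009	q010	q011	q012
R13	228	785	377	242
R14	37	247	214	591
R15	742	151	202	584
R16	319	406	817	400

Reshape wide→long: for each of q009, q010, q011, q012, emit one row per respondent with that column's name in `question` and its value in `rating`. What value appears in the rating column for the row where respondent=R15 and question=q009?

Unpivoting turns each (respondent, wide-column) pair into one long row.
The wide cell at row R15, column q009 holds 742, so the long row (R15, q009) has rating=742.

742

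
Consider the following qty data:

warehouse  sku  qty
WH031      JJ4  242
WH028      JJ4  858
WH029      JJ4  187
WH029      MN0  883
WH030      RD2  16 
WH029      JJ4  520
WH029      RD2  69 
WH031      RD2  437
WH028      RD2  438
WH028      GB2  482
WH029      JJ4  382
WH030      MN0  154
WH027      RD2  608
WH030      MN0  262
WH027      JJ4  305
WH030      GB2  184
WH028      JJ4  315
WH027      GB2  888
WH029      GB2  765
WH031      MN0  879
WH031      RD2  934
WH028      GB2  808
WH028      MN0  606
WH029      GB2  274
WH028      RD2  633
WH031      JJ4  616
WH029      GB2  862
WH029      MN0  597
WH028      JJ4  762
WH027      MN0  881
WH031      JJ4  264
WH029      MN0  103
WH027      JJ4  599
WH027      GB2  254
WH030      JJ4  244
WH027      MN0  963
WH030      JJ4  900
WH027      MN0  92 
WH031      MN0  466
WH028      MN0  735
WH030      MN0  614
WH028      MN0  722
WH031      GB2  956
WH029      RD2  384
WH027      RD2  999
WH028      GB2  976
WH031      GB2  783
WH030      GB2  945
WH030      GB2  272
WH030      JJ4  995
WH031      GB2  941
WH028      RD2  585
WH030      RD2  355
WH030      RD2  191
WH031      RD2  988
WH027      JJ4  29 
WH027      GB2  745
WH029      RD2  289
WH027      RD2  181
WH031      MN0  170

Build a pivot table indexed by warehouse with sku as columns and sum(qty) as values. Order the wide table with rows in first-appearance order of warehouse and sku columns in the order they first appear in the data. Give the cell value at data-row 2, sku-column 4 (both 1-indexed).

With rows in first-appearance order of warehouse, row 2 is warehouse=WH028. sku columns in first-appearance order: JJ4, MN0, RD2, GB2; column 4 is GB2.
Long rows with warehouse=WH028, sku=GB2: 482 + 808 + 976 = 2266.

2266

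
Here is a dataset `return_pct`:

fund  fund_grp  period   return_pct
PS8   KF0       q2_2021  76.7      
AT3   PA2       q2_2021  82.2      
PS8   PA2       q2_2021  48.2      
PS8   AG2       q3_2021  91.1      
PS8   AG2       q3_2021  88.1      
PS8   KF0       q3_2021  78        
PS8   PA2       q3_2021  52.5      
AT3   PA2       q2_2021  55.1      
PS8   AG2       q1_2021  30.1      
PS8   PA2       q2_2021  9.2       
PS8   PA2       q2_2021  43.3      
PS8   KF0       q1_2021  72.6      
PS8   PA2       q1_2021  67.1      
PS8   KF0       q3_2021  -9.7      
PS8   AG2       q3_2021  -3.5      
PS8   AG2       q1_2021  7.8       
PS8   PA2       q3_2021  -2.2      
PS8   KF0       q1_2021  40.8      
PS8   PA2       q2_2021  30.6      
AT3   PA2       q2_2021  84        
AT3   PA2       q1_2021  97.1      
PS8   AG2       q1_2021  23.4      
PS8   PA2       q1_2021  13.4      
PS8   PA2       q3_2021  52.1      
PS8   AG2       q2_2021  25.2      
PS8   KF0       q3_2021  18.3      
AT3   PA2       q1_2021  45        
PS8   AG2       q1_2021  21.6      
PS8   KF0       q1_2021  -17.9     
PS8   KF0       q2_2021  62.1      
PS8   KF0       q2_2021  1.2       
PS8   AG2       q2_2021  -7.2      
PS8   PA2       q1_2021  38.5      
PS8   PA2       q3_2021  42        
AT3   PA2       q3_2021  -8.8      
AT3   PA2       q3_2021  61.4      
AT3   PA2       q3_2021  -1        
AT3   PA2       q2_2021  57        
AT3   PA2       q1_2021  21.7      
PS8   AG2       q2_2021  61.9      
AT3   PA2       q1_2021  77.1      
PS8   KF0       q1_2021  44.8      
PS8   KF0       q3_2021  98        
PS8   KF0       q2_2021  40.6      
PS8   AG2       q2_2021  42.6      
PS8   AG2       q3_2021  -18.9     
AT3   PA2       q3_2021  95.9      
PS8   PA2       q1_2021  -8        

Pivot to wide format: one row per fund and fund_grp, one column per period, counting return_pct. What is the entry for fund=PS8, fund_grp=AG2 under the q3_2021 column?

Rows with fund=PS8, fund_grp=AG2 and period=q3_2021: return_pct values are 91.1, 88.1, -3.5, -18.9.
4 rows match — count = 4.

4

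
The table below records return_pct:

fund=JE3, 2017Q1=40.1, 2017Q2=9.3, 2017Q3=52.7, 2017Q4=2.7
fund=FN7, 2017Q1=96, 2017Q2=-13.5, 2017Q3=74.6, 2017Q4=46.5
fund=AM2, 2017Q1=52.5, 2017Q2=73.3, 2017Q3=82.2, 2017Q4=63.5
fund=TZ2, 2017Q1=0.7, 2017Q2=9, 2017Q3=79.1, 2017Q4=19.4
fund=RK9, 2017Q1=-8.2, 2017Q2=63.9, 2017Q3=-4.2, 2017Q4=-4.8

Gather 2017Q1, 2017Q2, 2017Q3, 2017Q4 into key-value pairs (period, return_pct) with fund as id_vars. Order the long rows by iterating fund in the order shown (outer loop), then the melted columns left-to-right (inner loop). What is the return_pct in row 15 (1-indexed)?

20 rows total (5 × 4). Row 15: index ⌊(15-1)/4⌋ = 3 into fund → TZ2; (15-1) mod 4 = 2 into the melted columns → 2017Q3.
So row 15 is (TZ2, 2017Q3, 79.1); return_pct = 79.1.

79.1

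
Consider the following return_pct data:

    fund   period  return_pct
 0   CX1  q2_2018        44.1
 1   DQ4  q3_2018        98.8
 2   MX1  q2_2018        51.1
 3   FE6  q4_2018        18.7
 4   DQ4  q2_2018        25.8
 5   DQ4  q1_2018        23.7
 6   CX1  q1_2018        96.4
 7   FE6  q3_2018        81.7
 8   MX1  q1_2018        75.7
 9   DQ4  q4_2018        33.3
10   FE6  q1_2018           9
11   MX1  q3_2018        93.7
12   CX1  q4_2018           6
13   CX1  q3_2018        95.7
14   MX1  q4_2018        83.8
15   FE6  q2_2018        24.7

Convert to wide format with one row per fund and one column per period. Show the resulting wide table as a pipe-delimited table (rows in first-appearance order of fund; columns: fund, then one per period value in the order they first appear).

Columns: fund plus the 4 distinct period values (q2_2018, q3_2018, q4_2018, q1_2018).
For example, row CX1 column q2_2018 takes return_pct=44.1 from the long row (CX1, q2_2018).

| fund | q2_2018 | q3_2018 | q4_2018 | q1_2018 |
| CX1 | 44.1 | 95.7 | 6 | 96.4 |
| DQ4 | 25.8 | 98.8 | 33.3 | 23.7 |
| MX1 | 51.1 | 93.7 | 83.8 | 75.7 |
| FE6 | 24.7 | 81.7 | 18.7 | 9 |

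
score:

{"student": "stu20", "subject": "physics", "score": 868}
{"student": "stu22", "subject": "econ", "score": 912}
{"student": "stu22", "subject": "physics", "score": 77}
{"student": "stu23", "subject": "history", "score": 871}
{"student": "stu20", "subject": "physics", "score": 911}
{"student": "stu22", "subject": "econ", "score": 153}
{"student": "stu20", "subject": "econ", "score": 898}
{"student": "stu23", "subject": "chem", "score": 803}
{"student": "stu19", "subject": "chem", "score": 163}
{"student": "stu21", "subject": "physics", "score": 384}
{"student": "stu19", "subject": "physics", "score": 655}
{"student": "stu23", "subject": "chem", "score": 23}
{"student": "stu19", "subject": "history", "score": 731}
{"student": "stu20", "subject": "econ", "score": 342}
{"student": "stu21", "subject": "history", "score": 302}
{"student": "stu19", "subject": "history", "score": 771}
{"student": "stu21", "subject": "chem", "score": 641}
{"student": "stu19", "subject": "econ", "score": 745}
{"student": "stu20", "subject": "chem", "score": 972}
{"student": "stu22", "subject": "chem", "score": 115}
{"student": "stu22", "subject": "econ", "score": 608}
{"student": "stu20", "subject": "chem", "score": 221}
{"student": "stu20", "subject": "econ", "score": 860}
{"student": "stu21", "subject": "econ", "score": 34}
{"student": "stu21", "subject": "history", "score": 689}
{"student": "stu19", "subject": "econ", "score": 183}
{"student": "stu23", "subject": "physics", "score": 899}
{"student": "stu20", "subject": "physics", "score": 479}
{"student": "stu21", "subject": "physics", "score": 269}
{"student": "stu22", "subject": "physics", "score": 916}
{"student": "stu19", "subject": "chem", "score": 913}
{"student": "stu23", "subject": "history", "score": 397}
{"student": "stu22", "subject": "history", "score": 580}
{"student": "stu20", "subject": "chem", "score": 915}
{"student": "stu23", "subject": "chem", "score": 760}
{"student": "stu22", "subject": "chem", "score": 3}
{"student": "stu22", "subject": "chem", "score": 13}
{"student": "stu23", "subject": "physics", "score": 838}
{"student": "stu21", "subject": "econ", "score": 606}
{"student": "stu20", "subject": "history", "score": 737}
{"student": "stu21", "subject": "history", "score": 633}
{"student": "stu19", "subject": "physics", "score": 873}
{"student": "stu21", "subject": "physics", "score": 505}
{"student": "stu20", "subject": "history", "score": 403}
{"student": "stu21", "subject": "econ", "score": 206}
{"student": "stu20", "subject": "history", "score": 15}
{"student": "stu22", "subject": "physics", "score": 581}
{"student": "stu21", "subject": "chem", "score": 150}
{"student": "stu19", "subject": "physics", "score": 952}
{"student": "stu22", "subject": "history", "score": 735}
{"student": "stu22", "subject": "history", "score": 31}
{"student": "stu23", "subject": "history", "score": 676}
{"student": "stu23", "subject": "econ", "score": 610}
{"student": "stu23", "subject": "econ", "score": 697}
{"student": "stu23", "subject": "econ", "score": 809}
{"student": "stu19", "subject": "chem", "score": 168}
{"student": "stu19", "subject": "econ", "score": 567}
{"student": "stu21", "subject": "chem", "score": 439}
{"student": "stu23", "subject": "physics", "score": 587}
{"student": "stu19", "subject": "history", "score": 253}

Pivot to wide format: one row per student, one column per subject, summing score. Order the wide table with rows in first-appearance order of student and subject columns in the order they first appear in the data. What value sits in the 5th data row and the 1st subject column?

1158

With rows in first-appearance order of student, row 5 is student=stu21. subject columns in first-appearance order: physics, econ, history, chem; column 1 is physics.
Long rows with student=stu21, subject=physics: 384 + 269 + 505 = 1158.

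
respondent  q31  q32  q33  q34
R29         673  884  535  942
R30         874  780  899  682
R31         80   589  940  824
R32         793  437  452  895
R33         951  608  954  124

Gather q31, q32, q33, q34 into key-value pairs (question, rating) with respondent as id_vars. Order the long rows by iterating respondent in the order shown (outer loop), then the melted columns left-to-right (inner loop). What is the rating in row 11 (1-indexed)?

20 rows total (5 × 4). Row 11: index ⌊(11-1)/4⌋ = 2 into respondent → R31; (11-1) mod 4 = 2 into the melted columns → q33.
So row 11 is (R31, q33, 940); rating = 940.

940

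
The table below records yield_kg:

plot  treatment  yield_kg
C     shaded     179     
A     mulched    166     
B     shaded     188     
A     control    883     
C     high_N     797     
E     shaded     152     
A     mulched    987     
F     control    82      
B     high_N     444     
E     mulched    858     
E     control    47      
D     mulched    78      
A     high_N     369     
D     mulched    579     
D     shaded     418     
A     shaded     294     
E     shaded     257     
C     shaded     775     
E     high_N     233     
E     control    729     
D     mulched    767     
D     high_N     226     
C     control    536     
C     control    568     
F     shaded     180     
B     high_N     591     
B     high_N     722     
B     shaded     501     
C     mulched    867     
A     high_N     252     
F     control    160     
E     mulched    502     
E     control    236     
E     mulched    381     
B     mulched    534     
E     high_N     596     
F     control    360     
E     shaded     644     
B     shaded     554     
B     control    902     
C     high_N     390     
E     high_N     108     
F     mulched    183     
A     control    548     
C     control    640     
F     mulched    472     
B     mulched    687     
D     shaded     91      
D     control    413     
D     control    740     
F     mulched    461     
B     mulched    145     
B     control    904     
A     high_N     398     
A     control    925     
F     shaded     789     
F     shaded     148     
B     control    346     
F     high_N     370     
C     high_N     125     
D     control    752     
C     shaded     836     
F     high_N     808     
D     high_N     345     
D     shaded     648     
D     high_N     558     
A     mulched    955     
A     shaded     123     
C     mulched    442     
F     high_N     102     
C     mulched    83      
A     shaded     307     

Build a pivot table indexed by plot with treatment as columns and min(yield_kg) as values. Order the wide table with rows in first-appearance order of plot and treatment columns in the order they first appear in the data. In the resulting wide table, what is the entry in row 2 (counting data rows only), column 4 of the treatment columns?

With rows in first-appearance order of plot, row 2 is plot=A. treatment columns in first-appearance order: shaded, mulched, control, high_N; column 4 is high_N.
Long rows with plot=A, treatment=high_N: min(369, 252, 398) = 252.

252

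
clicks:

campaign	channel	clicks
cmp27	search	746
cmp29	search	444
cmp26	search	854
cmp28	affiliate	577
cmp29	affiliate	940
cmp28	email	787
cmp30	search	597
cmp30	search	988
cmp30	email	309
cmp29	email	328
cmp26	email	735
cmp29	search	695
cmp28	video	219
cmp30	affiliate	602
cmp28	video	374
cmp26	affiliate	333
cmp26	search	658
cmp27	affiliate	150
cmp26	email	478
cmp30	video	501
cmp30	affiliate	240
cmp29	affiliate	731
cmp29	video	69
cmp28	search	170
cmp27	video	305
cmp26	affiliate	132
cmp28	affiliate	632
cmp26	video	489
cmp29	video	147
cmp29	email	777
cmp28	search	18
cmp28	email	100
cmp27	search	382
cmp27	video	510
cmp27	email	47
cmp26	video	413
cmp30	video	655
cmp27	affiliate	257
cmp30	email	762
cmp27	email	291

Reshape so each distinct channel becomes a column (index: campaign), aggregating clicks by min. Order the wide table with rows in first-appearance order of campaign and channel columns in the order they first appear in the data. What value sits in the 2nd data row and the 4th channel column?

With rows in first-appearance order of campaign, row 2 is campaign=cmp29. channel columns in first-appearance order: search, affiliate, email, video; column 4 is video.
Long rows with campaign=cmp29, channel=video: min(69, 147) = 69.

69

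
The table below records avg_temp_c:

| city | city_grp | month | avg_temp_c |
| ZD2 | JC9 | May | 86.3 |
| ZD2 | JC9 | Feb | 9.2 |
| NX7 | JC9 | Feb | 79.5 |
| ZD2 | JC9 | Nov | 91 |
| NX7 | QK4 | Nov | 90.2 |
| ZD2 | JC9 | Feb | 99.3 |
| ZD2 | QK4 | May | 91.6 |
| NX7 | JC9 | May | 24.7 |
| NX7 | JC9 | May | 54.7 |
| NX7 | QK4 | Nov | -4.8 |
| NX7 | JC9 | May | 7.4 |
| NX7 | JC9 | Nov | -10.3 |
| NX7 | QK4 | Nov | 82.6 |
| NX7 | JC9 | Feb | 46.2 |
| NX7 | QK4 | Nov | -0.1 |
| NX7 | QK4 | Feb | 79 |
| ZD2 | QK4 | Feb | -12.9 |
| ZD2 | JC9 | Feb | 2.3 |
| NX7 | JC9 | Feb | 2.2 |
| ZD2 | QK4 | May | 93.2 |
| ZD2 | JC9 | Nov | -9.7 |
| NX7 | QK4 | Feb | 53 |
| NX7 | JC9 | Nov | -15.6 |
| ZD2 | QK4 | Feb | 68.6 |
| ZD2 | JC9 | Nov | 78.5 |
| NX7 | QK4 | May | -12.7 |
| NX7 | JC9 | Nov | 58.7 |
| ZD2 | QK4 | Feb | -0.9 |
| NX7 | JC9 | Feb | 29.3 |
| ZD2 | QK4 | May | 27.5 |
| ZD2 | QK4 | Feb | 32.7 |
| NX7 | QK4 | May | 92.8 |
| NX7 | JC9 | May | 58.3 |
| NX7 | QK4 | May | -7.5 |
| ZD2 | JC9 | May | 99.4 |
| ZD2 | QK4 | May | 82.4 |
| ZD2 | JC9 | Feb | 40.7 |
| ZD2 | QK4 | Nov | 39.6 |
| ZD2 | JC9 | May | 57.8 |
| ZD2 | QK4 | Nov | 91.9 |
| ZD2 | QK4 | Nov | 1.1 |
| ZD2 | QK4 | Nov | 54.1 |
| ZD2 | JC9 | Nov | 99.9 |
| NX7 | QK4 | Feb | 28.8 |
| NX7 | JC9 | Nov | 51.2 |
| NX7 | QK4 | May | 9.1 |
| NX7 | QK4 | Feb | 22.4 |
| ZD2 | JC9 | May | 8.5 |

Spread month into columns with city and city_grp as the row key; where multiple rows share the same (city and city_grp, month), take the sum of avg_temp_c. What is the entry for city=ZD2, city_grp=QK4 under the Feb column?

87.5

Rows with city=ZD2, city_grp=QK4 and month=Feb: avg_temp_c values are -12.9, 68.6, -0.9, 32.7.
-12.9 + 68.6 + -0.9 + 32.7 = 87.5.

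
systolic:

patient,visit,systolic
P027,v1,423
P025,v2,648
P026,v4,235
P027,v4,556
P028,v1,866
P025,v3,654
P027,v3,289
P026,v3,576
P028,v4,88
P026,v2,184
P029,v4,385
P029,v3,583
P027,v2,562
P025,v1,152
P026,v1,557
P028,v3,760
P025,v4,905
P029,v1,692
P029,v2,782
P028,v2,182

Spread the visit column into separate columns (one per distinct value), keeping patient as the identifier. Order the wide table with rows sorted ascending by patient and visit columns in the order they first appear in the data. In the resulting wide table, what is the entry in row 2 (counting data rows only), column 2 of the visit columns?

With rows sorted ascending by patient, row 2 is patient=P026. visit columns in first-appearance order: v1, v2, v4, v3; column 2 is v2.
Long rows with patient=P026, visit=v2: systolic = 184.

184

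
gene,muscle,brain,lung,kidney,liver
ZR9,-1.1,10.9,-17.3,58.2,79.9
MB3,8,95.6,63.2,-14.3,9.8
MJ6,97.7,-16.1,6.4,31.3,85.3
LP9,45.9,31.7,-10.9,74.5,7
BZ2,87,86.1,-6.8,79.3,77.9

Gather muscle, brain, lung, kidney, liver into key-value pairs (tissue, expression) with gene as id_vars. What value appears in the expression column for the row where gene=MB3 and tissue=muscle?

Unpivoting turns each (gene, wide-column) pair into one long row.
The wide cell at row MB3, column muscle holds 8, so the long row (MB3, muscle) has expression=8.

8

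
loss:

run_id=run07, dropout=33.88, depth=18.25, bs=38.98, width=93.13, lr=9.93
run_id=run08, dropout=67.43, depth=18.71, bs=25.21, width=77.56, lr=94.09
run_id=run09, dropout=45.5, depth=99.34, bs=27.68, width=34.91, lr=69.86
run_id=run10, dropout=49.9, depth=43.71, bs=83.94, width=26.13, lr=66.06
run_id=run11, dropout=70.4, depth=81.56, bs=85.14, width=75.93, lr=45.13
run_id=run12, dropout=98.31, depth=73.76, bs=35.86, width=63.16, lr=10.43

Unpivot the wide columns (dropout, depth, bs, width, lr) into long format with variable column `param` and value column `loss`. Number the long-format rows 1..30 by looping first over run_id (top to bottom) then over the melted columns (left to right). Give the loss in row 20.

66.06

30 rows total (6 × 5). Row 20: index ⌊(20-1)/5⌋ = 3 into run_id → run10; (20-1) mod 5 = 4 into the melted columns → lr.
So row 20 is (run10, lr, 66.06); loss = 66.06.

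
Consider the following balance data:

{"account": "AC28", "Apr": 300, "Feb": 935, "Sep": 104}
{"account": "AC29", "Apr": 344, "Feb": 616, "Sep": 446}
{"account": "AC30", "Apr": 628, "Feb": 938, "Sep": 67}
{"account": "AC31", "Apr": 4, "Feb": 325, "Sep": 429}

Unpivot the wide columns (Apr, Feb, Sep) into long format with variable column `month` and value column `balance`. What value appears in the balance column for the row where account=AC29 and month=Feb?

616

Unpivoting turns each (account, wide-column) pair into one long row.
The wide cell at row AC29, column Feb holds 616, so the long row (AC29, Feb) has balance=616.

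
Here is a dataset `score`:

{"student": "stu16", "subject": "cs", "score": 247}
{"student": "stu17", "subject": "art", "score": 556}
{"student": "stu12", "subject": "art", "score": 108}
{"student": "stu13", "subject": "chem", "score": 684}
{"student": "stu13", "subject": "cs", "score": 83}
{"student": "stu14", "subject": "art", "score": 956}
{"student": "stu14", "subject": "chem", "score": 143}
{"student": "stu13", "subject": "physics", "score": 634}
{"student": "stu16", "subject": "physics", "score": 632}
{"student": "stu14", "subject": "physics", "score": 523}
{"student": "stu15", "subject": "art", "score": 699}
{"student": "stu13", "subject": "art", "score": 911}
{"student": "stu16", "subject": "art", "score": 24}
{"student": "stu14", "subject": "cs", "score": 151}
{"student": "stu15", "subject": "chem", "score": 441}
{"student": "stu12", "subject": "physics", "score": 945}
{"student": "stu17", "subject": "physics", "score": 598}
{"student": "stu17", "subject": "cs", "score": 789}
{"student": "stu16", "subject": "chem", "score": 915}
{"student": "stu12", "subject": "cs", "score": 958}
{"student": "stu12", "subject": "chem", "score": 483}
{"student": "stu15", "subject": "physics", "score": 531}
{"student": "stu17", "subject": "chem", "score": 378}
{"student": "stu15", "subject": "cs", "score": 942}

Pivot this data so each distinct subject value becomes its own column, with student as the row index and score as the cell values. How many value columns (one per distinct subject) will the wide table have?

4 distinct subject values: cs, physics, chem, art.

4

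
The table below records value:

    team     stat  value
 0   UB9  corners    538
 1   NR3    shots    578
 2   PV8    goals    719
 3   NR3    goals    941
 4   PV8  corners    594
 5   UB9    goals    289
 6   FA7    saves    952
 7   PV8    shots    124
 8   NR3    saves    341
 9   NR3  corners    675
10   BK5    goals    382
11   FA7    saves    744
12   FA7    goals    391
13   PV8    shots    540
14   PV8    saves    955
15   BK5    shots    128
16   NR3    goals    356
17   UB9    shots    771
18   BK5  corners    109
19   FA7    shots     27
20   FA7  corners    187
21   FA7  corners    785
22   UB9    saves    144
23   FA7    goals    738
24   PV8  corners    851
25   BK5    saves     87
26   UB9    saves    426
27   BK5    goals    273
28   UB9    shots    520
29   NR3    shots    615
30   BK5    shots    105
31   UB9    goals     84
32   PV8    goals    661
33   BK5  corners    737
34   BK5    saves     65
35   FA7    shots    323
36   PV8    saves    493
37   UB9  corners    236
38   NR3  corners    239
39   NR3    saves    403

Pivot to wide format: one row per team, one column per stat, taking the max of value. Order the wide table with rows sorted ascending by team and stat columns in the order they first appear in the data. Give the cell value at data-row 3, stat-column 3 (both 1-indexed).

941

With rows sorted ascending by team, row 3 is team=NR3. stat columns in first-appearance order: corners, shots, goals, saves; column 3 is goals.
Long rows with team=NR3, stat=goals: max(941, 356) = 941.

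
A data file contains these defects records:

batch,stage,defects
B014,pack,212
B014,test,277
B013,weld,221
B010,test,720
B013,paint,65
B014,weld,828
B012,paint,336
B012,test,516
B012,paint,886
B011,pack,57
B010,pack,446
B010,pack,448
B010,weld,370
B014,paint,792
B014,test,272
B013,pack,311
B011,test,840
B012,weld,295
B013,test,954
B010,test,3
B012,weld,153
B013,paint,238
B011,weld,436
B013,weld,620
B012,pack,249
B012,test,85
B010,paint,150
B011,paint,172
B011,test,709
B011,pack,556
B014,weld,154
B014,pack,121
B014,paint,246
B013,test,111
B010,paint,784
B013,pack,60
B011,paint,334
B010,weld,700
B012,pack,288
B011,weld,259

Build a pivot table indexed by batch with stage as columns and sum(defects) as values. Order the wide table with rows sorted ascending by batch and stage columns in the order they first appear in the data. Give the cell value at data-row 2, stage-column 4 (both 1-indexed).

506

With rows sorted ascending by batch, row 2 is batch=B011. stage columns in first-appearance order: pack, test, weld, paint; column 4 is paint.
Long rows with batch=B011, stage=paint: 172 + 334 = 506.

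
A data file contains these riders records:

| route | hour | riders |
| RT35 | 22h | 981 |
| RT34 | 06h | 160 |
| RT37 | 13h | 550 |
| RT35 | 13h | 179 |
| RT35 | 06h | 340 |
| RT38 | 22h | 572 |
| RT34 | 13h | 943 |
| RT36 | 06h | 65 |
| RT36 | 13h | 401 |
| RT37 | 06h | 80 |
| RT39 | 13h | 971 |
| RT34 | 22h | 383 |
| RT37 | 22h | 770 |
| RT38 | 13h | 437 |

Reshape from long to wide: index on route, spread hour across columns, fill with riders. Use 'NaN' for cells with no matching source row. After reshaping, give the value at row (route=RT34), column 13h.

943

The long row with route=RT34, hour=13h has riders=943.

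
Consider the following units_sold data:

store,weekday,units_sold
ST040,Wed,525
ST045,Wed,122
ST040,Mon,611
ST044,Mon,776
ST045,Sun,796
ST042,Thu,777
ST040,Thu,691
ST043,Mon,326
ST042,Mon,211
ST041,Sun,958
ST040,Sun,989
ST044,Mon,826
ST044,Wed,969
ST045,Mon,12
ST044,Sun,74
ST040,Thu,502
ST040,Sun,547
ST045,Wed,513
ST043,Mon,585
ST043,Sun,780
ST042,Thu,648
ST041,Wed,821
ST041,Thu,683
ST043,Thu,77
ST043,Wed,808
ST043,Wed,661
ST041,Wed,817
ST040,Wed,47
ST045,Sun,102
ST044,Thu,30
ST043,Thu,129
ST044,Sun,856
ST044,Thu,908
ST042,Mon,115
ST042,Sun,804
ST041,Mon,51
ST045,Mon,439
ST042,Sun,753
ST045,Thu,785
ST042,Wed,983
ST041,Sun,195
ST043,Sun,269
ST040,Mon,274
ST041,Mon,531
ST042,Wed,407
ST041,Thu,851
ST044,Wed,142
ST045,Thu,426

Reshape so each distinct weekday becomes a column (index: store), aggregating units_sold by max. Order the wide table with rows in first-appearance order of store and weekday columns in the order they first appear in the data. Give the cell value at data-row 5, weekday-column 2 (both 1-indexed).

With rows in first-appearance order of store, row 5 is store=ST043. weekday columns in first-appearance order: Wed, Mon, Sun, Thu; column 2 is Mon.
Long rows with store=ST043, weekday=Mon: max(326, 585) = 585.

585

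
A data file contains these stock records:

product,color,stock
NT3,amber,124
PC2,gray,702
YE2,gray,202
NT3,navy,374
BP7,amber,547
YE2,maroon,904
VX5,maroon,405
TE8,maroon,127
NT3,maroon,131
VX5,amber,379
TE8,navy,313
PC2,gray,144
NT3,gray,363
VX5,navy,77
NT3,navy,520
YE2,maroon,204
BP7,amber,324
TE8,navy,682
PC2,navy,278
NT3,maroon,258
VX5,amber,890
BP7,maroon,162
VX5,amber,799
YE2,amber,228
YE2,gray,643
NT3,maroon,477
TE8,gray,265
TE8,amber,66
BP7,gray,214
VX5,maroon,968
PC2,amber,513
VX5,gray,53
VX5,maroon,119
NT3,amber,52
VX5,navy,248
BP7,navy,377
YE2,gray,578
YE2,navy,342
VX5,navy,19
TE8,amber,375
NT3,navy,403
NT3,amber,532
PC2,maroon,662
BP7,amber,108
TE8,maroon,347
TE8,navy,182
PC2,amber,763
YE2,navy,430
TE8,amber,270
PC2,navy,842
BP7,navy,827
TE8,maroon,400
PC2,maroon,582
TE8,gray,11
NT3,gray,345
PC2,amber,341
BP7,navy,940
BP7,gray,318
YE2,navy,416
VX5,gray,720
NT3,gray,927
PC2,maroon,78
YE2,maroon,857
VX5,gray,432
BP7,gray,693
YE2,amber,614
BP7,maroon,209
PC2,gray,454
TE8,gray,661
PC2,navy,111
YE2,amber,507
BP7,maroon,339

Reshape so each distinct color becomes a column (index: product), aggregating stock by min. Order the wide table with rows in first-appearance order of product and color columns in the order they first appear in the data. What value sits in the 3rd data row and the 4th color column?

With rows in first-appearance order of product, row 3 is product=YE2. color columns in first-appearance order: amber, gray, navy, maroon; column 4 is maroon.
Long rows with product=YE2, color=maroon: min(904, 204, 857) = 204.

204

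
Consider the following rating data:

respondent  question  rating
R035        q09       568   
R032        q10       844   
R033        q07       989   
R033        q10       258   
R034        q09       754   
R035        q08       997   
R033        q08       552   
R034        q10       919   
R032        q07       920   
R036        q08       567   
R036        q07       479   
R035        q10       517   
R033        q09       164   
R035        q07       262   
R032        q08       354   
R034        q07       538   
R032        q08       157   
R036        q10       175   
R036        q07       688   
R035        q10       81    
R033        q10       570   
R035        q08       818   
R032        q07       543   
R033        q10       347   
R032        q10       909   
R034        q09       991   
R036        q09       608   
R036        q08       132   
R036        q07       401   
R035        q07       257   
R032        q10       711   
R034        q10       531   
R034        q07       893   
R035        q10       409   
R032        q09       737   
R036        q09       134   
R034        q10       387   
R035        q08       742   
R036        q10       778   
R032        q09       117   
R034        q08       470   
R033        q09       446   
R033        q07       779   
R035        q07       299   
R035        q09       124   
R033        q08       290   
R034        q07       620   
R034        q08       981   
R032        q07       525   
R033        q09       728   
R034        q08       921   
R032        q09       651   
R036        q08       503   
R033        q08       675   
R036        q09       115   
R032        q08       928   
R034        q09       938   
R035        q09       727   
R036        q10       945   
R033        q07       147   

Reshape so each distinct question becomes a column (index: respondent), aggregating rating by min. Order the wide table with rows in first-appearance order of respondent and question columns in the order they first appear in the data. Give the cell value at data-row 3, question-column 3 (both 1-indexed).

With rows in first-appearance order of respondent, row 3 is respondent=R033. question columns in first-appearance order: q09, q10, q07, q08; column 3 is q07.
Long rows with respondent=R033, question=q07: min(989, 779, 147) = 147.

147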